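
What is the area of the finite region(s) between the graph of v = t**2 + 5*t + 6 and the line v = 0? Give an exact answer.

1/6

The curve meets the t-axis where t**2 + 5*t + 6 = 0, i.e. (t + 2)*(t + 3) = 0, at t = -3, -2.
On [-3, -2] the curve lies below the axis; ∫[-3,-2] (t**2 + 5*t + 6) dt = -1/6, giving area 1/6.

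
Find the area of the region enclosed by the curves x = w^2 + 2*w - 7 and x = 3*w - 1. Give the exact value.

Both boundary curves give x as a function of w, so integrate with respect to w. Setting them equal: w^2 - w - 6 = 0, i.e. (w - 3)*(w + 2) = 0, so they meet at w = -2, 3.
For w in [-2, 3], x = w^2 + 2*w - 7 is on the left; area = ∫[-2,3] (-(w^2 - w - 6)) dw = 125/6.

125/6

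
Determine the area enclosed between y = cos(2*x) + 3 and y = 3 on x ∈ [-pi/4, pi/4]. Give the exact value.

On [-pi/4, pi/4], (cos(2*x) + 3) - (3) = cos(2*x) is ≥ 0 throughout, so the area is a single integral of |cos(2*x)|.
∫[-pi/4,pi/4] (cos(2*x)) dx = 1.

1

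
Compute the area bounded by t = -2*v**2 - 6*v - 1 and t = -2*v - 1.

Both boundary curves give t as a function of v, so integrate with respect to v. Setting them equal: -2*v**2 - 4*v = 0, i.e. -2*v*(v + 2) = 0, so they meet at v = -2, 0.
For v in [-2, 0], t = -2*v**2 - 6*v - 1 is on the right; area = ∫[-2,0] (-2*v**2 - 4*v) dv = 8/3.

8/3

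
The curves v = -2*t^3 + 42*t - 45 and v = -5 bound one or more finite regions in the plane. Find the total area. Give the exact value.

Set the curves equal: -2*t^3 + 42*t - 45 = -5, so -2*t^3 + 42*t - 40 = 0, which factors as -2*(t - 4)*(t - 1)*(t + 5) = 0. The curves meet at t = -5, 1, 4.
On [-5, 1], v = -5 is on top; that piece has area ∫[-5,1] (-(-2*t^3 + 42*t - 40)) dt = 432.
On [1, 4], v = -2*t^3 + 42*t - 45 is on top; that piece has area ∫[1,4] (-2*t^3 + 42*t - 40) dt = 135/2.
Total enclosed area = 432 + 135/2 = 999/2.

999/2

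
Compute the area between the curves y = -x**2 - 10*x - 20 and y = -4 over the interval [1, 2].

100/3

On [1, 2], (-x**2 - 10*x - 20) - (-4) = -x**2 - 10*x - 16 is ≤ 0 throughout, so the area is a single integral of |-x**2 - 10*x - 16|.
∫[1,2] (-x**2 - 10*x - 16) dx = -100/3; the area of that piece is 100/3.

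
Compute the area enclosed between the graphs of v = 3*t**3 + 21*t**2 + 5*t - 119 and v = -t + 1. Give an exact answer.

1741/4

Set the curves equal: 3*t**3 + 21*t**2 + 5*t - 119 = -t + 1, so 3*t**3 + 21*t**2 + 6*t - 120 = 0, which factors as 3*(t - 2)*(t + 4)*(t + 5) = 0. The curves meet at t = -5, -4, 2.
On [-5, -4], v = 3*t**3 + 21*t**2 + 5*t - 119 is on top; that piece has area ∫[-5,-4] (3*t**3 + 21*t**2 + 6*t - 120) dt = 13/4.
On [-4, 2], v = -t + 1 is on top; that piece has area ∫[-4,2] (-(3*t**3 + 21*t**2 + 6*t - 120)) dt = 432.
Total enclosed area = 13/4 + 432 = 1741/4.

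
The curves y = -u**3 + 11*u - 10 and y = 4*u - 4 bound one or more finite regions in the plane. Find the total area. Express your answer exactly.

131/4

Set the curves equal: -u**3 + 11*u - 10 = 4*u - 4, so -u**3 + 7*u - 6 = 0, which factors as -(u - 2)*(u - 1)*(u + 3) = 0. The curves meet at u = -3, 1, 2.
On [-3, 1], y = 4*u - 4 is on top; that piece has area ∫[-3,1] (-(-u**3 + 7*u - 6)) du = 32.
On [1, 2], y = -u**3 + 11*u - 10 is on top; that piece has area ∫[1,2] (-u**3 + 7*u - 6) du = 3/4.
Total enclosed area = 32 + 3/4 = 131/4.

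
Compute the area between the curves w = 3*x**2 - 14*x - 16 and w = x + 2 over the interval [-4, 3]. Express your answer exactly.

451/2

The difference (3*x**2 - 14*x - 16) - (x + 2) = 3*x**2 - 15*x - 18 changes sign at x = -1 inside [-4, 3], so split the integral there.
∫[-4,-1] (3*x**2 - 15*x - 18) dx = 243/2.
∫[-1,3] (3*x**2 - 15*x - 18) dx = -104; the area of that piece is 104.
Total area = 243/2 + 104 = 451/2.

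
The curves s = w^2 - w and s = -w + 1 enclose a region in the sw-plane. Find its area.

4/3

Both boundary curves give s as a function of w, so integrate with respect to w. Setting them equal: w^2 - 1 = 0, i.e. (w - 1)*(w + 1) = 0, so they meet at w = -1, 1.
For w in [-1, 1], s = w^2 - w is on the left; area = ∫[-1,1] (-(w^2 - 1)) dw = 4/3.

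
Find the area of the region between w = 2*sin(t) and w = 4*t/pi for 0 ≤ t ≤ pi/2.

On [0, pi/2], (2*sin(t)) - (4*t/pi) = -4*t/pi + 2*sin(t) is ≥ 0 throughout, so the area is a single integral of |-4*t/pi + 2*sin(t)|.
∫[0,pi/2] (-4*t/pi + 2*sin(t)) dt = 2 - pi/2.

2 - pi/2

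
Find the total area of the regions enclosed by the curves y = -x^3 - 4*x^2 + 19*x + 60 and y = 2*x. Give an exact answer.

3901/12

Set the curves equal: -x^3 - 4*x^2 + 19*x + 60 = 2*x, so -x^3 - 4*x^2 + 17*x + 60 = 0, which factors as -(x - 4)*(x + 3)*(x + 5) = 0. The curves meet at x = -5, -3, 4.
On [-5, -3], y = 2*x is on top; that piece has area ∫[-5,-3] (-(-x^3 - 4*x^2 + 17*x + 60)) dx = 32/3.
On [-3, 4], y = -x^3 - 4*x^2 + 19*x + 60 is on top; that piece has area ∫[-3,4] (-x^3 - 4*x^2 + 17*x + 60) dx = 3773/12.
Total enclosed area = 32/3 + 3773/12 = 3901/12.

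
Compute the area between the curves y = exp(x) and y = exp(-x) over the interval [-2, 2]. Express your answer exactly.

The difference (exp(x)) - (exp(-x)) = exp(x) - exp(-x) changes sign at x = 0 inside [-2, 2], so split the integral there.
∫[-2,0] (exp(x) - exp(-x)) dx = -exp(2) - exp(-2) + 2; the area of that piece is -2 + exp(-2) + exp(2).
∫[0,2] (exp(x) - exp(-x)) dx = -2 + exp(-2) + exp(2).
Total area = (-2 + exp(-2) + exp(2)) + (-2 + exp(-2) + exp(2)) = -4 + 2*exp(-2) + 2*exp(2).

-4 + 2*exp(-2) + 2*exp(2)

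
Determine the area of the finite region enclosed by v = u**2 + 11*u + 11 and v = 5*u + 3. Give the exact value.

4/3

Set the curves equal: u**2 + 11*u + 11 = 5*u + 3, so u**2 + 6*u + 8 = 0, which factors as (u + 2)*(u + 4) = 0. The curves meet at u = -4, -2.
On [-4, -2], v = 5*u + 3 is on top; that piece has area ∫[-4,-2] (-(u**2 + 6*u + 8)) du = 4/3.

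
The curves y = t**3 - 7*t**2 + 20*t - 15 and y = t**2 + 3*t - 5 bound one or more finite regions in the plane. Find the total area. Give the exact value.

71/6

Set the curves equal: t**3 - 7*t**2 + 20*t - 15 = t**2 + 3*t - 5, so t**3 - 8*t**2 + 17*t - 10 = 0, which factors as (t - 5)*(t - 2)*(t - 1) = 0. The curves meet at t = 1, 2, 5.
On [1, 2], y = t**3 - 7*t**2 + 20*t - 15 is on top; that piece has area ∫[1,2] (t**3 - 8*t**2 + 17*t - 10) dt = 7/12.
On [2, 5], y = t**2 + 3*t - 5 is on top; that piece has area ∫[2,5] (-(t**3 - 8*t**2 + 17*t - 10)) dt = 45/4.
Total enclosed area = 7/12 + 45/4 = 71/6.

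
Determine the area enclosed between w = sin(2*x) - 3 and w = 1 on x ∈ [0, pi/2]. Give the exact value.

-1 + 2*pi

On [0, pi/2], (sin(2*x) - 3) - (1) = sin(2*x) - 4 is ≤ 0 throughout, so the area is a single integral of |sin(2*x) - 4|.
∫[0,pi/2] (sin(2*x) - 4) dx = 1 - 2*pi; the area of that piece is -1 + 2*pi.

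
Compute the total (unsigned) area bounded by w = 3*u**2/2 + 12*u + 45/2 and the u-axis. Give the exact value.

The curve meets the u-axis where 3*u**2/2 + 12*u + 45/2 = 0, i.e. 3*(u + 3)*(u + 5)/2 = 0, at u = -5, -3.
On [-5, -3] the curve lies below the axis; ∫[-5,-3] (3*u**2/2 + 12*u + 45/2) du = -2, giving area 2.

2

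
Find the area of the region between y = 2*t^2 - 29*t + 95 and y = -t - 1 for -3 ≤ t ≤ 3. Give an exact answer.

On [-3, 3], (2*t^2 - 29*t + 95) - (-t - 1) = 2*t^2 - 28*t + 96 is ≥ 0 throughout, so the area is a single integral of |2*t^2 - 28*t + 96|.
∫[-3,3] (2*t^2 - 28*t + 96) dt = 612.

612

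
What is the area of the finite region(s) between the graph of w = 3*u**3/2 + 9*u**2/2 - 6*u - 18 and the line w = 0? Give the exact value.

The curve meets the u-axis where 3*u**3/2 + 9*u**2/2 - 6*u - 18 = 0, i.e. 3*(u - 2)*(u + 2)*(u + 3)/2 = 0, at u = -3, -2, 2.
On [-3, -2] the curve lies above the axis; ∫[-3,-2] (3*u**3/2 + 9*u**2/2 - 6*u - 18) du = 9/8, giving area 9/8.
On [-2, 2] the curve lies below the axis; ∫[-2,2] (3*u**3/2 + 9*u**2/2 - 6*u - 18) du = -48, giving area 48.
Total area = 9/8 + 48 = 393/8.

393/8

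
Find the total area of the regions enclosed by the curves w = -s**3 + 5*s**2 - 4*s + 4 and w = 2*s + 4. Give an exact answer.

Set the curves equal: -s**3 + 5*s**2 - 4*s + 4 = 2*s + 4, so -s**3 + 5*s**2 - 6*s = 0, which factors as -s*(s - 3)*(s - 2) = 0. The curves meet at s = 0, 2, 3.
On [0, 2], w = 2*s + 4 is on top; that piece has area ∫[0,2] (-(-s**3 + 5*s**2 - 6*s)) ds = 8/3.
On [2, 3], w = -s**3 + 5*s**2 - 4*s + 4 is on top; that piece has area ∫[2,3] (-s**3 + 5*s**2 - 6*s) ds = 5/12.
Total enclosed area = 8/3 + 5/12 = 37/12.

37/12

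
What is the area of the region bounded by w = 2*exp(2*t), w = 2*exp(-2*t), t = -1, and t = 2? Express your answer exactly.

-4 + exp(-4) + exp(-2) + exp(2) + exp(4)

The difference (2*exp(2*t)) - (2*exp(-2*t)) = 2*exp(2*t) - 2*exp(-2*t) changes sign at t = 0 inside [-1, 2], so split the integral there.
∫[-1,0] (2*exp(2*t) - 2*exp(-2*t)) dt = -exp(2) - exp(-2) + 2; the area of that piece is -2 + exp(-2) + exp(2).
∫[0,2] (2*exp(2*t) - 2*exp(-2*t)) dt = -2 + exp(-4) + exp(4).
Total area = (-2 + exp(-2) + exp(2)) + (-2 + exp(-4) + exp(4)) = -4 + exp(-4) + exp(-2) + exp(2) + exp(4).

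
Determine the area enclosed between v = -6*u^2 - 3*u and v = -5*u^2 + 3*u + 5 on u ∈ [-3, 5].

The difference (-6*u^2 - 3*u) - (-5*u^2 + 3*u + 5) = -u^2 - 6*u - 5 changes sign at u = -1 inside [-3, 5], so split the integral there.
∫[-3,-1] (-u^2 - 6*u - 5) du = 16/3.
∫[-1,5] (-u^2 - 6*u - 5) du = -144; the area of that piece is 144.
Total area = 16/3 + 144 = 448/3.

448/3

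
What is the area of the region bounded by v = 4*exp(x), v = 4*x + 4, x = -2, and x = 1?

-6 - 4*exp(-2) + 4*exp(1)

On [-2, 1], (4*exp(x)) - (4*x + 4) = -4*x + 4*exp(x) - 4 is ≥ 0 throughout, so the area is a single integral of |-4*x + 4*exp(x) - 4|.
∫[-2,1] (-4*x + 4*exp(x) - 4) dx = -6 - 4*exp(-2) + 4*exp(1).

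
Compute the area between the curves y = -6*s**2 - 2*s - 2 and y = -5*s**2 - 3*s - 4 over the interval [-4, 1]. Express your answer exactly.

The difference (-6*s**2 - 2*s - 2) - (-5*s**2 - 3*s - 4) = -s**2 + s + 2 changes sign at s = -1 inside [-4, 1], so split the integral there.
∫[-4,-1] (-s**2 + s + 2) ds = -45/2; the area of that piece is 45/2.
∫[-1,1] (-s**2 + s + 2) ds = 10/3.
Total area = 45/2 + 10/3 = 155/6.

155/6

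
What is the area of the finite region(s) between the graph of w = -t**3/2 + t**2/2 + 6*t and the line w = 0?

937/24

The curve meets the t-axis where -t**3/2 + t**2/2 + 6*t = 0, i.e. -t*(t - 4)*(t + 3)/2 = 0, at t = -3, 0, 4.
On [-3, 0] the curve lies below the axis; ∫[-3,0] (-t**3/2 + t**2/2 + 6*t) dt = -99/8, giving area 99/8.
On [0, 4] the curve lies above the axis; ∫[0,4] (-t**3/2 + t**2/2 + 6*t) dt = 80/3, giving area 80/3.
Total area = 99/8 + 80/3 = 937/24.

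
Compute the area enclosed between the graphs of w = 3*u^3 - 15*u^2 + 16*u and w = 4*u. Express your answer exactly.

71/2

Set the curves equal: 3*u^3 - 15*u^2 + 16*u = 4*u, so 3*u^3 - 15*u^2 + 12*u = 0, which factors as 3*u*(u - 4)*(u - 1) = 0. The curves meet at u = 0, 1, 4.
On [0, 1], w = 3*u^3 - 15*u^2 + 16*u is on top; that piece has area ∫[0,1] (3*u^3 - 15*u^2 + 12*u) du = 7/4.
On [1, 4], w = 4*u is on top; that piece has area ∫[1,4] (-(3*u^3 - 15*u^2 + 12*u)) du = 135/4.
Total enclosed area = 7/4 + 135/4 = 71/2.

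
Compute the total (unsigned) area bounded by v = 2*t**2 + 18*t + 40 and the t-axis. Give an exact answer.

The curve meets the t-axis where 2*t**2 + 18*t + 40 = 0, i.e. 2*(t + 4)*(t + 5) = 0, at t = -5, -4.
On [-5, -4] the curve lies below the axis; ∫[-5,-4] (2*t**2 + 18*t + 40) dt = -1/3, giving area 1/3.

1/3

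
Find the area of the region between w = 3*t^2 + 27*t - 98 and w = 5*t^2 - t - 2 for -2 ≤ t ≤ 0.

On [-2, 0], (3*t^2 + 27*t - 98) - (5*t^2 - t - 2) = -2*t^2 + 28*t - 96 is ≤ 0 throughout, so the area is a single integral of |-2*t^2 + 28*t - 96|.
∫[-2,0] (-2*t^2 + 28*t - 96) dt = -760/3; the area of that piece is 760/3.

760/3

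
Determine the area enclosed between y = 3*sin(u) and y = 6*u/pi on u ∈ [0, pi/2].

On [0, pi/2], (3*sin(u)) - (6*u/pi) = -6*u/pi + 3*sin(u) is ≥ 0 throughout, so the area is a single integral of |-6*u/pi + 3*sin(u)|.
∫[0,pi/2] (-6*u/pi + 3*sin(u)) du = 3 - 3*pi/4.

3 - 3*pi/4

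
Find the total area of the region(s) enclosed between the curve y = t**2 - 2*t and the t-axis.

The curve meets the t-axis where t**2 - 2*t = 0, i.e. t*(t - 2) = 0, at t = 0, 2.
On [0, 2] the curve lies below the axis; ∫[0,2] (t**2 - 2*t) dt = -4/3, giving area 4/3.

4/3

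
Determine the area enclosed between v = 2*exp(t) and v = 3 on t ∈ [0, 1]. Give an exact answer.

The difference (2*exp(t)) - (3) = 2*exp(t) - 3 changes sign at t = log(3/2) inside [0, 1], so split the integral there.
∫[0,log(3/2)] (2*exp(t) - 3) dt = log(8/27) + 1; the area of that piece is -1 + log(27/8).
∫[log(3/2),1] (2*exp(t) - 3) dt = -6 - 3*log(2) + 3*log(3) + 2*exp(1).
Total area = (-1 + log(27/8)) + (-6 - 3*log(2) + 3*log(3) + 2*exp(1)) = -7 - 6*log(2) + 2*exp(1) + 6*log(3).

-7 - 6*log(2) + 2*exp(1) + 6*log(3)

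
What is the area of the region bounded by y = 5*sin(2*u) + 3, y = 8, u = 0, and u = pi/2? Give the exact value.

-5 + 5*pi/2

On [0, pi/2], (5*sin(2*u) + 3) - (8) = 5*sin(2*u) - 5 is ≤ 0 throughout, so the area is a single integral of |5*sin(2*u) - 5|.
∫[0,pi/2] (5*sin(2*u) - 5) du = 5 - 5*pi/2; the area of that piece is -5 + 5*pi/2.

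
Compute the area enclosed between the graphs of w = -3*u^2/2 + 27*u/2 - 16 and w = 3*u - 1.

Set the curves equal: -3*u^2/2 + 27*u/2 - 16 = 3*u - 1, so -3*u^2/2 + 21*u/2 - 15 = 0, which factors as -3*(u - 5)*(u - 2)/2 = 0. The curves meet at u = 2, 5.
On [2, 5], w = -3*u^2/2 + 27*u/2 - 16 is on top; that piece has area ∫[2,5] (-3*u^2/2 + 21*u/2 - 15) du = 27/4.

27/4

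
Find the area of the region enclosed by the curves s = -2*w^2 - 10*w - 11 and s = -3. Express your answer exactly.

9

Both boundary curves give s as a function of w, so integrate with respect to w. Setting them equal: -2*w^2 - 10*w - 8 = 0, i.e. -2*(w + 1)*(w + 4) = 0, so they meet at w = -4, -1.
For w in [-4, -1], s = -2*w^2 - 10*w - 11 is on the right; area = ∫[-4,-1] (-2*w^2 - 10*w - 8) dw = 9.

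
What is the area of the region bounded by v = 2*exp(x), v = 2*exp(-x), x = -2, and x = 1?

-8 + 2*exp(-2) + 2*exp(-1) + 2*exp(1) + 2*exp(2)

The difference (2*exp(x)) - (2*exp(-x)) = 2*exp(x) - 2*exp(-x) changes sign at x = 0 inside [-2, 1], so split the integral there.
∫[-2,0] (2*exp(x) - 2*exp(-x)) dx = -2*exp(2) - 2*exp(-2) + 4; the area of that piece is -4 + 2*exp(-2) + 2*exp(2).
∫[0,1] (2*exp(x) - 2*exp(-x)) dx = -4 + 2*exp(-1) + 2*exp(1).
Total area = (-4 + 2*exp(-2) + 2*exp(2)) + (-4 + 2*exp(-1) + 2*exp(1)) = -8 + 2*exp(-2) + 2*exp(-1) + 2*exp(1) + 2*exp(2).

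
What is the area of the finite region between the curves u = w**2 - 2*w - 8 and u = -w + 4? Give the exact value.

Both boundary curves give u as a function of w, so integrate with respect to w. Setting them equal: w**2 - w - 12 = 0, i.e. (w - 4)*(w + 3) = 0, so they meet at w = -3, 4.
For w in [-3, 4], u = w**2 - 2*w - 8 is on the left; area = ∫[-3,4] (-(w**2 - w - 12)) dw = 343/6.

343/6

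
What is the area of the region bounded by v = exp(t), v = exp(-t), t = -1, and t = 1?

The difference (exp(t)) - (exp(-t)) = exp(t) - exp(-t) changes sign at t = 0 inside [-1, 1], so split the integral there.
∫[-1,0] (exp(t) - exp(-t)) dt = -exp(1) - exp(-1) + 2; the area of that piece is -2 + exp(-1) + exp(1).
∫[0,1] (exp(t) - exp(-t)) dt = -2 + exp(-1) + exp(1).
Total area = (-2 + exp(-1) + exp(1)) + (-2 + exp(-1) + exp(1)) = -4 + 2*exp(-1) + 2*exp(1).

-4 + 2*exp(-1) + 2*exp(1)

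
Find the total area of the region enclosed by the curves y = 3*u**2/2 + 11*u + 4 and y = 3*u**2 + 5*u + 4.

Set the curves equal: 3*u**2/2 + 11*u + 4 = 3*u**2 + 5*u + 4, so -3*u**2/2 + 6*u = 0, which factors as -3*u*(u - 4)/2 = 0. The curves meet at u = 0, 4.
On [0, 4], y = 3*u**2/2 + 11*u + 4 is on top; that piece has area ∫[0,4] (-3*u**2/2 + 6*u) du = 16.

16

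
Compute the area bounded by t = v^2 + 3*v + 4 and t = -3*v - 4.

Both boundary curves give t as a function of v, so integrate with respect to v. Setting them equal: v^2 + 6*v + 8 = 0, i.e. (v + 2)*(v + 4) = 0, so they meet at v = -4, -2.
For v in [-4, -2], t = v^2 + 3*v + 4 is on the left; area = ∫[-4,-2] (-(v^2 + 6*v + 8)) dv = 4/3.

4/3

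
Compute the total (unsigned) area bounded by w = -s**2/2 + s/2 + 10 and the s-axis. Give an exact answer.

The curve meets the s-axis where -s**2/2 + s/2 + 10 = 0, i.e. -(s - 5)*(s + 4)/2 = 0, at s = -4, 5.
On [-4, 5] the curve lies above the axis; ∫[-4,5] (-s**2/2 + s/2 + 10) ds = 243/4, giving area 243/4.

243/4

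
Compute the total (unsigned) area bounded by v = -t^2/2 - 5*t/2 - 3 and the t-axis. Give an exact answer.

1/12

The curve meets the t-axis where -t^2/2 - 5*t/2 - 3 = 0, i.e. -(t + 2)*(t + 3)/2 = 0, at t = -3, -2.
On [-3, -2] the curve lies above the axis; ∫[-3,-2] (-t^2/2 - 5*t/2 - 3) dt = 1/12, giving area 1/12.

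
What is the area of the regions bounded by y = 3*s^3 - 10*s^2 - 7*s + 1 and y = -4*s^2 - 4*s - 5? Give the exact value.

37/4

Set the curves equal: 3*s^3 - 10*s^2 - 7*s + 1 = -4*s^2 - 4*s - 5, so 3*s^3 - 6*s^2 - 3*s + 6 = 0, which factors as 3*(s - 2)*(s - 1)*(s + 1) = 0. The curves meet at s = -1, 1, 2.
On [-1, 1], y = 3*s^3 - 10*s^2 - 7*s + 1 is on top; that piece has area ∫[-1,1] (3*s^3 - 6*s^2 - 3*s + 6) ds = 8.
On [1, 2], y = -4*s^2 - 4*s - 5 is on top; that piece has area ∫[1,2] (-(3*s^3 - 6*s^2 - 3*s + 6)) ds = 5/4.
Total enclosed area = 8 + 5/4 = 37/4.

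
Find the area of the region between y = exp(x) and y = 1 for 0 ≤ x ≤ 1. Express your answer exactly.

On [0, 1], (exp(x)) - (1) = exp(x) - 1 is ≥ 0 throughout, so the area is a single integral of |exp(x) - 1|.
∫[0,1] (exp(x) - 1) dx = -2 + exp(1).

-2 + exp(1)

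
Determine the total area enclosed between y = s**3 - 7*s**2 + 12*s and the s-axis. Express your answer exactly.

71/6

The curve meets the s-axis where s**3 - 7*s**2 + 12*s = 0, i.e. s*(s - 4)*(s - 3) = 0, at s = 0, 3, 4.
On [0, 3] the curve lies above the axis; ∫[0,3] (s**3 - 7*s**2 + 12*s) ds = 45/4, giving area 45/4.
On [3, 4] the curve lies below the axis; ∫[3,4] (s**3 - 7*s**2 + 12*s) ds = -7/12, giving area 7/12.
Total area = 45/4 + 7/12 = 71/6.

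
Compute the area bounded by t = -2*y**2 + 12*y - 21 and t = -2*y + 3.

Both boundary curves give t as a function of y, so integrate with respect to y. Setting them equal: -2*y**2 + 14*y - 24 = 0, i.e. -2*(y - 4)*(y - 3) = 0, so they meet at y = 3, 4.
For y in [3, 4], t = -2*y**2 + 12*y - 21 is on the right; area = ∫[3,4] (-2*y**2 + 14*y - 24) dy = 1/3.

1/3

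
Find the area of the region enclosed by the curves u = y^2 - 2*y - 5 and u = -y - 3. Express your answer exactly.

Both boundary curves give u as a function of y, so integrate with respect to y. Setting them equal: y^2 - y - 2 = 0, i.e. (y - 2)*(y + 1) = 0, so they meet at y = -1, 2.
For y in [-1, 2], u = y^2 - 2*y - 5 is on the left; area = ∫[-1,2] (-(y^2 - y - 2)) dy = 9/2.

9/2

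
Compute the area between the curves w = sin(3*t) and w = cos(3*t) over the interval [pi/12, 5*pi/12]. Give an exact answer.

2*sqrt(2)/3

On [pi/12, 5*pi/12], (sin(3*t)) - (cos(3*t)) = sin(3*t) - cos(3*t) is ≥ 0 throughout, so the area is a single integral of |sin(3*t) - cos(3*t)|.
∫[pi/12,5*pi/12] (sin(3*t) - cos(3*t)) dt = 2*sqrt(2)/3.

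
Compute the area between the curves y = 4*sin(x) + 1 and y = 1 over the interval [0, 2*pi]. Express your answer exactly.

16

The difference (4*sin(x) + 1) - (1) = 4*sin(x) changes sign at x = pi inside [0, 2*pi], so split the integral there.
∫[0,pi] (4*sin(x)) dx = 8.
∫[pi,2*pi] (4*sin(x)) dx = -8; the area of that piece is 8.
Total area = 8 + 8 = 16.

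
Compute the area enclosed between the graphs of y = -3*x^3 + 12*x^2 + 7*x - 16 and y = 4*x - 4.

Set the curves equal: -3*x^3 + 12*x^2 + 7*x - 16 = 4*x - 4, so -3*x^3 + 12*x^2 + 3*x - 12 = 0, which factors as -3*(x - 4)*(x - 1)*(x + 1) = 0. The curves meet at x = -1, 1, 4.
On [-1, 1], y = 4*x - 4 is on top; that piece has area ∫[-1,1] (-(-3*x^3 + 12*x^2 + 3*x - 12)) dx = 16.
On [1, 4], y = -3*x^3 + 12*x^2 + 7*x - 16 is on top; that piece has area ∫[1,4] (-3*x^3 + 12*x^2 + 3*x - 12) dx = 189/4.
Total enclosed area = 16 + 189/4 = 253/4.

253/4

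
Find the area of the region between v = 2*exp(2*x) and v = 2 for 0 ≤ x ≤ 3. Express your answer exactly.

-7 + exp(6)

On [0, 3], (2*exp(2*x)) - (2) = 2*exp(2*x) - 2 is ≥ 0 throughout, so the area is a single integral of |2*exp(2*x) - 2|.
∫[0,3] (2*exp(2*x) - 2) dx = -7 + exp(6).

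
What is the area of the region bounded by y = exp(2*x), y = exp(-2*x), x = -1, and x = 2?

The difference (exp(2*x)) - (exp(-2*x)) = exp(2*x) - exp(-2*x) changes sign at x = 0 inside [-1, 2], so split the integral there.
∫[-1,0] (exp(2*x) - exp(-2*x)) dx = -exp(2)/2 - exp(-2)/2 + 1; the area of that piece is -1 + exp(-2)/2 + exp(2)/2.
∫[0,2] (exp(2*x) - exp(-2*x)) dx = -1 + exp(-4)/2 + exp(4)/2.
Total area = (-1 + exp(-2)/2 + exp(2)/2) + (-1 + exp(-4)/2 + exp(4)/2) = -2 + exp(-4)/2 + exp(-2)/2 + exp(2)/2 + exp(4)/2.

-2 + exp(-4)/2 + exp(-2)/2 + exp(2)/2 + exp(4)/2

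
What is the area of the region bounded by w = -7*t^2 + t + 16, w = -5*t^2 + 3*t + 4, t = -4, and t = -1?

The difference (-7*t^2 + t + 16) - (-5*t^2 + 3*t + 4) = -2*t^2 - 2*t + 12 changes sign at t = -3 inside [-4, -1], so split the integral there.
∫[-4,-3] (-2*t^2 - 2*t + 12) dt = -17/3; the area of that piece is 17/3.
∫[-3,-1] (-2*t^2 - 2*t + 12) dt = 44/3.
Total area = 17/3 + 44/3 = 61/3.

61/3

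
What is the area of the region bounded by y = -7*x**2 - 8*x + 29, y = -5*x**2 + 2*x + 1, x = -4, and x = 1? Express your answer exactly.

On [-4, 1], (-7*x**2 - 8*x + 29) - (-5*x**2 + 2*x + 1) = -2*x**2 - 10*x + 28 is ≥ 0 throughout, so the area is a single integral of |-2*x**2 - 10*x + 28|.
∫[-4,1] (-2*x**2 - 10*x + 28) dx = 515/3.

515/3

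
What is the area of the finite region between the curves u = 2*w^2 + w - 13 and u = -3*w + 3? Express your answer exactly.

Both boundary curves give u as a function of w, so integrate with respect to w. Setting them equal: 2*w^2 + 4*w - 16 = 0, i.e. 2*(w - 2)*(w + 4) = 0, so they meet at w = -4, 2.
For w in [-4, 2], u = 2*w^2 + w - 13 is on the left; area = ∫[-4,2] (-(2*w^2 + 4*w - 16)) dw = 72.

72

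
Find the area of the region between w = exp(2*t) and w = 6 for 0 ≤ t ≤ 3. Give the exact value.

-47/2 + 6*log(6) + exp(6)/2

The difference (exp(2*t)) - (6) = exp(2*t) - 6 changes sign at t = log(6)/2 inside [0, 3], so split the integral there.
∫[0,log(6)/2] (exp(2*t) - 6) dt = 5/2 - log(216); the area of that piece is -5/2 + log(216).
∫[log(6)/2,3] (exp(2*t) - 6) dt = -21 + 3*log(6) + exp(6)/2.
Total area = (-5/2 + log(216)) + (-21 + 3*log(6) + exp(6)/2) = -47/2 + 6*log(6) + exp(6)/2.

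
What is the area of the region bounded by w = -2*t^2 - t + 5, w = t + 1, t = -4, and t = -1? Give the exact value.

59/3

The difference (-2*t^2 - t + 5) - (t + 1) = -2*t^2 - 2*t + 4 changes sign at t = -2 inside [-4, -1], so split the integral there.
∫[-4,-2] (-2*t^2 - 2*t + 4) dt = -52/3; the area of that piece is 52/3.
∫[-2,-1] (-2*t^2 - 2*t + 4) dt = 7/3.
Total area = 52/3 + 7/3 = 59/3.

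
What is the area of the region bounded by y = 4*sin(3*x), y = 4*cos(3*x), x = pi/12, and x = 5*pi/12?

On [pi/12, 5*pi/12], (4*sin(3*x)) - (4*cos(3*x)) = 4*sin(3*x) - 4*cos(3*x) is ≥ 0 throughout, so the area is a single integral of |4*sin(3*x) - 4*cos(3*x)|.
∫[pi/12,5*pi/12] (4*sin(3*x) - 4*cos(3*x)) dx = 8*sqrt(2)/3.

8*sqrt(2)/3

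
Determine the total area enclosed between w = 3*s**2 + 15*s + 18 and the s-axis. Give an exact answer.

1/2

The curve meets the s-axis where 3*s**2 + 15*s + 18 = 0, i.e. 3*(s + 2)*(s + 3) = 0, at s = -3, -2.
On [-3, -2] the curve lies below the axis; ∫[-3,-2] (3*s**2 + 15*s + 18) ds = -1/2, giving area 1/2.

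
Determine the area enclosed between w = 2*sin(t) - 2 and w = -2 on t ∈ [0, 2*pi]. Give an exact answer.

The difference (2*sin(t) - 2) - (-2) = 2*sin(t) changes sign at t = pi inside [0, 2*pi], so split the integral there.
∫[0,pi] (2*sin(t)) dt = 4.
∫[pi,2*pi] (2*sin(t)) dt = -4; the area of that piece is 4.
Total area = 4 + 4 = 8.

8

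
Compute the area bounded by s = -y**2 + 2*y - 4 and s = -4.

Both boundary curves give s as a function of y, so integrate with respect to y. Setting them equal: -y**2 + 2*y = 0, i.e. -y*(y - 2) = 0, so they meet at y = 0, 2.
For y in [0, 2], s = -y**2 + 2*y - 4 is on the right; area = ∫[0,2] (-y**2 + 2*y) dy = 4/3.

4/3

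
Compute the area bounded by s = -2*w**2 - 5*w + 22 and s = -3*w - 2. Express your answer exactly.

343/3

Both boundary curves give s as a function of w, so integrate with respect to w. Setting them equal: -2*w**2 - 2*w + 24 = 0, i.e. -2*(w - 3)*(w + 4) = 0, so they meet at w = -4, 3.
For w in [-4, 3], s = -2*w**2 - 5*w + 22 is on the right; area = ∫[-4,3] (-2*w**2 - 2*w + 24) dw = 343/3.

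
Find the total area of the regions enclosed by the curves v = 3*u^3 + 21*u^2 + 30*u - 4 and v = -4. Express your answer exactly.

253/4

Set the curves equal: 3*u^3 + 21*u^2 + 30*u - 4 = -4, so 3*u^3 + 21*u^2 + 30*u = 0, which factors as 3*u*(u + 2)*(u + 5) = 0. The curves meet at u = -5, -2, 0.
On [-5, -2], v = 3*u^3 + 21*u^2 + 30*u - 4 is on top; that piece has area ∫[-5,-2] (3*u^3 + 21*u^2 + 30*u) du = 189/4.
On [-2, 0], v = -4 is on top; that piece has area ∫[-2,0] (-(3*u^3 + 21*u^2 + 30*u)) du = 16.
Total enclosed area = 189/4 + 16 = 253/4.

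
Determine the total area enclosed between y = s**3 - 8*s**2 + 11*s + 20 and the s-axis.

443/6

The curve meets the s-axis where s**3 - 8*s**2 + 11*s + 20 = 0, i.e. (s - 5)*(s - 4)*(s + 1) = 0, at s = -1, 4, 5.
On [-1, 4] the curve lies above the axis; ∫[-1,4] (s**3 - 8*s**2 + 11*s + 20) ds = 875/12, giving area 875/12.
On [4, 5] the curve lies below the axis; ∫[4,5] (s**3 - 8*s**2 + 11*s + 20) ds = -11/12, giving area 11/12.
Total area = 875/12 + 11/12 = 443/6.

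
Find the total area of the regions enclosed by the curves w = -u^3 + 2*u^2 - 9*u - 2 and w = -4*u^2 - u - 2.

Set the curves equal: -u^3 + 2*u^2 - 9*u - 2 = -4*u^2 - u - 2, so -u^3 + 6*u^2 - 8*u = 0, which factors as -u*(u - 4)*(u - 2) = 0. The curves meet at u = 0, 2, 4.
On [0, 2], w = -4*u^2 - u - 2 is on top; that piece has area ∫[0,2] (-(-u^3 + 6*u^2 - 8*u)) du = 4.
On [2, 4], w = -u^3 + 2*u^2 - 9*u - 2 is on top; that piece has area ∫[2,4] (-u^3 + 6*u^2 - 8*u) du = 4.
Total enclosed area = 4 + 4 = 8.

8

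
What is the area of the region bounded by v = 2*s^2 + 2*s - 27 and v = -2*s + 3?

Set the curves equal: 2*s^2 + 2*s - 27 = -2*s + 3, so 2*s^2 + 4*s - 30 = 0, which factors as 2*(s - 3)*(s + 5) = 0. The curves meet at s = -5, 3.
On [-5, 3], v = -2*s + 3 is on top; that piece has area ∫[-5,3] (-(2*s^2 + 4*s - 30)) ds = 512/3.

512/3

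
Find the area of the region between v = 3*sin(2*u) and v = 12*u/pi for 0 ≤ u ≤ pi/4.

On [0, pi/4], (3*sin(2*u)) - (12*u/pi) = -12*u/pi + 3*sin(2*u) is ≥ 0 throughout, so the area is a single integral of |-12*u/pi + 3*sin(2*u)|.
∫[0,pi/4] (-12*u/pi + 3*sin(2*u)) du = 3/2 - 3*pi/8.

3/2 - 3*pi/8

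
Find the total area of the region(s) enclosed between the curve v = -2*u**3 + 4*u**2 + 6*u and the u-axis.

71/3

The curve meets the u-axis where -2*u**3 + 4*u**2 + 6*u = 0, i.e. -2*u*(u - 3)*(u + 1) = 0, at u = -1, 0, 3.
On [-1, 0] the curve lies below the axis; ∫[-1,0] (-2*u**3 + 4*u**2 + 6*u) du = -7/6, giving area 7/6.
On [0, 3] the curve lies above the axis; ∫[0,3] (-2*u**3 + 4*u**2 + 6*u) du = 45/2, giving area 45/2.
Total area = 7/6 + 45/2 = 71/3.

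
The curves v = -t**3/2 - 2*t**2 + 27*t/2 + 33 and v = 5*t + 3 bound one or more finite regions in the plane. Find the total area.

Set the curves equal: -t**3/2 - 2*t**2 + 27*t/2 + 33 = 5*t + 3, so -t**3/2 - 2*t**2 + 17*t/2 + 30 = 0, which factors as -(t - 4)*(t + 3)*(t + 5)/2 = 0. The curves meet at t = -5, -3, 4.
On [-5, -3], v = 5*t + 3 is on top; that piece has area ∫[-5,-3] (-(-t**3/2 - 2*t**2 + 17*t/2 + 30)) dt = 16/3.
On [-3, 4], v = -t**3/2 - 2*t**2 + 27*t/2 + 33 is on top; that piece has area ∫[-3,4] (-t**3/2 - 2*t**2 + 17*t/2 + 30) dt = 3773/24.
Total enclosed area = 16/3 + 3773/24 = 3901/24.

3901/24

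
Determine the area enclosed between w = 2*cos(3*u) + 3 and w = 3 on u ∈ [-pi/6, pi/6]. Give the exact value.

On [-pi/6, pi/6], (2*cos(3*u) + 3) - (3) = 2*cos(3*u) is ≥ 0 throughout, so the area is a single integral of |2*cos(3*u)|.
∫[-pi/6,pi/6] (2*cos(3*u)) du = 4/3.

4/3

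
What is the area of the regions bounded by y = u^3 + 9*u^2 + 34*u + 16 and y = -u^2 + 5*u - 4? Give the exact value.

71/6

Set the curves equal: u^3 + 9*u^2 + 34*u + 16 = -u^2 + 5*u - 4, so u^3 + 10*u^2 + 29*u + 20 = 0, which factors as (u + 1)*(u + 4)*(u + 5) = 0. The curves meet at u = -5, -4, -1.
On [-5, -4], y = u^3 + 9*u^2 + 34*u + 16 is on top; that piece has area ∫[-5,-4] (u^3 + 10*u^2 + 29*u + 20) du = 7/12.
On [-4, -1], y = -u^2 + 5*u - 4 is on top; that piece has area ∫[-4,-1] (-(u^3 + 10*u^2 + 29*u + 20)) du = 45/4.
Total enclosed area = 7/12 + 45/4 = 71/6.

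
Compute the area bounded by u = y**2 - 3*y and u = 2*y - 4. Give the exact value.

Both boundary curves give u as a function of y, so integrate with respect to y. Setting them equal: y**2 - 5*y + 4 = 0, i.e. (y - 4)*(y - 1) = 0, so they meet at y = 1, 4.
For y in [1, 4], u = y**2 - 3*y is on the left; area = ∫[1,4] (-(y**2 - 5*y + 4)) dy = 9/2.

9/2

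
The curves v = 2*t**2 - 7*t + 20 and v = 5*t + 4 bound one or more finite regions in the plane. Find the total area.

Set the curves equal: 2*t**2 - 7*t + 20 = 5*t + 4, so 2*t**2 - 12*t + 16 = 0, which factors as 2*(t - 4)*(t - 2) = 0. The curves meet at t = 2, 4.
On [2, 4], v = 5*t + 4 is on top; that piece has area ∫[2,4] (-(2*t**2 - 12*t + 16)) dt = 8/3.

8/3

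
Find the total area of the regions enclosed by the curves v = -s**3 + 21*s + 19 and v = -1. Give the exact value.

Set the curves equal: -s**3 + 21*s + 19 = -1, so -s**3 + 21*s + 20 = 0, which factors as -(s - 5)*(s + 1)*(s + 4) = 0. The curves meet at s = -4, -1, 5.
On [-4, -1], v = -1 is on top; that piece has area ∫[-4,-1] (-(-s**3 + 21*s + 20)) ds = 135/4.
On [-1, 5], v = -s**3 + 21*s + 19 is on top; that piece has area ∫[-1,5] (-s**3 + 21*s + 20) ds = 216.
Total enclosed area = 135/4 + 216 = 999/4.

999/4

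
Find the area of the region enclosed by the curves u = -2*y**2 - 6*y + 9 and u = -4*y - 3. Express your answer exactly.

125/3

Both boundary curves give u as a function of y, so integrate with respect to y. Setting them equal: -2*y**2 - 2*y + 12 = 0, i.e. -2*(y - 2)*(y + 3) = 0, so they meet at y = -3, 2.
For y in [-3, 2], u = -2*y**2 - 6*y + 9 is on the right; area = ∫[-3,2] (-2*y**2 - 2*y + 12) dy = 125/3.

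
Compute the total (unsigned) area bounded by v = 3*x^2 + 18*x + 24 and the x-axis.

The curve meets the x-axis where 3*x^2 + 18*x + 24 = 0, i.e. 3*(x + 2)*(x + 4) = 0, at x = -4, -2.
On [-4, -2] the curve lies below the axis; ∫[-4,-2] (3*x^2 + 18*x + 24) dx = -4, giving area 4.

4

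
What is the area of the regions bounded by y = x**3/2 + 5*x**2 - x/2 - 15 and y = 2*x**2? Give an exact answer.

407/8

Set the curves equal: x**3/2 + 5*x**2 - x/2 - 15 = 2*x**2, so x**3/2 + 3*x**2 - x/2 - 15 = 0, which factors as (x - 2)*(x + 3)*(x + 5)/2 = 0. The curves meet at x = -5, -3, 2.
On [-5, -3], y = x**3/2 + 5*x**2 - x/2 - 15 is on top; that piece has area ∫[-5,-3] (x**3/2 + 3*x**2 - x/2 - 15) dx = 4.
On [-3, 2], y = 2*x**2 is on top; that piece has area ∫[-3,2] (-(x**3/2 + 3*x**2 - x/2 - 15)) dx = 375/8.
Total enclosed area = 4 + 375/8 = 407/8.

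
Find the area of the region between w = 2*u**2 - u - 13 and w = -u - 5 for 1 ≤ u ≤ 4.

74/3

The difference (2*u**2 - u - 13) - (-u - 5) = 2*u**2 - 8 changes sign at u = 2 inside [1, 4], so split the integral there.
∫[1,2] (2*u**2 - 8) du = -10/3; the area of that piece is 10/3.
∫[2,4] (2*u**2 - 8) du = 64/3.
Total area = 10/3 + 64/3 = 74/3.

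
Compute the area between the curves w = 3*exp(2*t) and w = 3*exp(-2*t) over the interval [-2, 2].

-6 + 3*exp(-4) + 3*exp(4)

The difference (3*exp(2*t)) - (3*exp(-2*t)) = 3*exp(2*t) - 3*exp(-2*t) changes sign at t = 0 inside [-2, 2], so split the integral there.
∫[-2,0] (3*exp(2*t) - 3*exp(-2*t)) dt = -3*exp(4)/2 - 3*exp(-4)/2 + 3; the area of that piece is -3 + 3*exp(-4)/2 + 3*exp(4)/2.
∫[0,2] (3*exp(2*t) - 3*exp(-2*t)) dt = -3 + 3*exp(-4)/2 + 3*exp(4)/2.
Total area = (-3 + 3*exp(-4)/2 + 3*exp(4)/2) + (-3 + 3*exp(-4)/2 + 3*exp(4)/2) = -6 + 3*exp(-4) + 3*exp(4).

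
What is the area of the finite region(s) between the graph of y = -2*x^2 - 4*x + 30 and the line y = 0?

The curve meets the x-axis where -2*x^2 - 4*x + 30 = 0, i.e. -2*(x - 3)*(x + 5) = 0, at x = -5, 3.
On [-5, 3] the curve lies above the axis; ∫[-5,3] (-2*x^2 - 4*x + 30) dx = 512/3, giving area 512/3.

512/3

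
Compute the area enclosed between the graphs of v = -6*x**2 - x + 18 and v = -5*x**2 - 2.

Set the curves equal: -6*x**2 - x + 18 = -5*x**2 - 2, so -x**2 - x + 20 = 0, which factors as -(x - 4)*(x + 5) = 0. The curves meet at x = -5, 4.
On [-5, 4], v = -6*x**2 - x + 18 is on top; that piece has area ∫[-5,4] (-x**2 - x + 20) dx = 243/2.

243/2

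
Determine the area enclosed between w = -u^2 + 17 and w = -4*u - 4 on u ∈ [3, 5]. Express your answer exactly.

On [3, 5], (-u^2 + 17) - (-4*u - 4) = -u^2 + 4*u + 21 is ≥ 0 throughout, so the area is a single integral of |-u^2 + 4*u + 21|.
∫[3,5] (-u^2 + 4*u + 21) du = 124/3.

124/3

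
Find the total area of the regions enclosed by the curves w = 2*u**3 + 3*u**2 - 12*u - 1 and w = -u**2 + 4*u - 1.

Set the curves equal: 2*u**3 + 3*u**2 - 12*u - 1 = -u**2 + 4*u - 1, so 2*u**3 + 4*u**2 - 16*u = 0, which factors as 2*u*(u - 2)*(u + 4) = 0. The curves meet at u = -4, 0, 2.
On [-4, 0], w = 2*u**3 + 3*u**2 - 12*u - 1 is on top; that piece has area ∫[-4,0] (2*u**3 + 4*u**2 - 16*u) du = 256/3.
On [0, 2], w = -u**2 + 4*u - 1 is on top; that piece has area ∫[0,2] (-(2*u**3 + 4*u**2 - 16*u)) du = 40/3.
Total enclosed area = 256/3 + 40/3 = 296/3.

296/3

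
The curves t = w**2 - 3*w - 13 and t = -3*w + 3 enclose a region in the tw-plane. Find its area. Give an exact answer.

Both boundary curves give t as a function of w, so integrate with respect to w. Setting them equal: w**2 - 16 = 0, i.e. (w - 4)*(w + 4) = 0, so they meet at w = -4, 4.
For w in [-4, 4], t = w**2 - 3*w - 13 is on the left; area = ∫[-4,4] (-(w**2 - 16)) dw = 256/3.

256/3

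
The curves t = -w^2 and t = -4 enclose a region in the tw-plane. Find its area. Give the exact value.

32/3

Both boundary curves give t as a function of w, so integrate with respect to w. Setting them equal: -w^2 + 4 = 0, i.e. -(w - 2)*(w + 2) = 0, so they meet at w = -2, 2.
For w in [-2, 2], t = -w^2 is on the right; area = ∫[-2,2] (-w^2 + 4) dw = 32/3.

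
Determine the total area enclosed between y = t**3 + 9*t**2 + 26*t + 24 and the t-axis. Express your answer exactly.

The curve meets the t-axis where t**3 + 9*t**2 + 26*t + 24 = 0, i.e. (t + 2)*(t + 3)*(t + 4) = 0, at t = -4, -3, -2.
On [-4, -3] the curve lies above the axis; ∫[-4,-3] (t**3 + 9*t**2 + 26*t + 24) dt = 1/4, giving area 1/4.
On [-3, -2] the curve lies below the axis; ∫[-3,-2] (t**3 + 9*t**2 + 26*t + 24) dt = -1/4, giving area 1/4.
Total area = 1/4 + 1/4 = 1/2.

1/2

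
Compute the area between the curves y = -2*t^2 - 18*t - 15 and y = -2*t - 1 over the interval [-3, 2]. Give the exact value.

272/3

The difference (-2*t^2 - 18*t - 15) - (-2*t - 1) = -2*t^2 - 16*t - 14 changes sign at t = -1 inside [-3, 2], so split the integral there.
∫[-3,-1] (-2*t^2 - 16*t - 14) dt = 56/3.
∫[-1,2] (-2*t^2 - 16*t - 14) dt = -72; the area of that piece is 72.
Total area = 56/3 + 72 = 272/3.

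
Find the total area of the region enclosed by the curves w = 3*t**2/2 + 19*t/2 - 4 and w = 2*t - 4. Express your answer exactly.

125/4

Set the curves equal: 3*t**2/2 + 19*t/2 - 4 = 2*t - 4, so 3*t**2/2 + 15*t/2 = 0, which factors as 3*t*(t + 5)/2 = 0. The curves meet at t = -5, 0.
On [-5, 0], w = 2*t - 4 is on top; that piece has area ∫[-5,0] (-(3*t**2/2 + 15*t/2)) dt = 125/4.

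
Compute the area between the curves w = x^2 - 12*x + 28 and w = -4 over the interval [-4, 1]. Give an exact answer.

815/3

On [-4, 1], (x^2 - 12*x + 28) - (-4) = x^2 - 12*x + 32 is ≥ 0 throughout, so the area is a single integral of |x^2 - 12*x + 32|.
∫[-4,1] (x^2 - 12*x + 32) dx = 815/3.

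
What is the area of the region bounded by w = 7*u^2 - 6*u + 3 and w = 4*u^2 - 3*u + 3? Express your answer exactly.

Set the curves equal: 7*u^2 - 6*u + 3 = 4*u^2 - 3*u + 3, so 3*u^2 - 3*u = 0, which factors as 3*u*(u - 1) = 0. The curves meet at u = 0, 1.
On [0, 1], w = 4*u^2 - 3*u + 3 is on top; that piece has area ∫[0,1] (-(3*u^2 - 3*u)) du = 1/2.

1/2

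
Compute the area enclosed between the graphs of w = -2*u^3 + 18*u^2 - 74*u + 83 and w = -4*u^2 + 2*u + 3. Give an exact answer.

37/6

Set the curves equal: -2*u^3 + 18*u^2 - 74*u + 83 = -4*u^2 + 2*u + 3, so -2*u^3 + 22*u^2 - 76*u + 80 = 0, which factors as -2*(u - 5)*(u - 4)*(u - 2) = 0. The curves meet at u = 2, 4, 5.
On [2, 4], w = -4*u^2 + 2*u + 3 is on top; that piece has area ∫[2,4] (-(-2*u^3 + 22*u^2 - 76*u + 80)) du = 16/3.
On [4, 5], w = -2*u^3 + 18*u^2 - 74*u + 83 is on top; that piece has area ∫[4,5] (-2*u^3 + 22*u^2 - 76*u + 80) du = 5/6.
Total enclosed area = 16/3 + 5/6 = 37/6.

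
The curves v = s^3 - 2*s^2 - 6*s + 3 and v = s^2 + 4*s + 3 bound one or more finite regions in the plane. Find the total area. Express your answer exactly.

Set the curves equal: s^3 - 2*s^2 - 6*s + 3 = s^2 + 4*s + 3, so s^3 - 3*s^2 - 10*s = 0, which factors as s*(s - 5)*(s + 2) = 0. The curves meet at s = -2, 0, 5.
On [-2, 0], v = s^3 - 2*s^2 - 6*s + 3 is on top; that piece has area ∫[-2,0] (s^3 - 3*s^2 - 10*s) ds = 8.
On [0, 5], v = s^2 + 4*s + 3 is on top; that piece has area ∫[0,5] (-(s^3 - 3*s^2 - 10*s)) ds = 375/4.
Total enclosed area = 8 + 375/4 = 407/4.

407/4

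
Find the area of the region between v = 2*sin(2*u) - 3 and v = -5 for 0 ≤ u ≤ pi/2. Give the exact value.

2 + pi

On [0, pi/2], (2*sin(2*u) - 3) - (-5) = 2*sin(2*u) + 2 is ≥ 0 throughout, so the area is a single integral of |2*sin(2*u) + 2|.
∫[0,pi/2] (2*sin(2*u) + 2) du = 2 + pi.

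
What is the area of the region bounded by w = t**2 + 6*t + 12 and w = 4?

Set the curves equal: t**2 + 6*t + 12 = 4, so t**2 + 6*t + 8 = 0, which factors as (t + 2)*(t + 4) = 0. The curves meet at t = -4, -2.
On [-4, -2], w = 4 is on top; that piece has area ∫[-4,-2] (-(t**2 + 6*t + 8)) dt = 4/3.

4/3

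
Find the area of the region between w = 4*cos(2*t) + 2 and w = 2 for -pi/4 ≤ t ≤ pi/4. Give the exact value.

4

On [-pi/4, pi/4], (4*cos(2*t) + 2) - (2) = 4*cos(2*t) is ≥ 0 throughout, so the area is a single integral of |4*cos(2*t)|.
∫[-pi/4,pi/4] (4*cos(2*t)) dt = 4.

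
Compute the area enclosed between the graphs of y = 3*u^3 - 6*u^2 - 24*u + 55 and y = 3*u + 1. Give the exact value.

443/2

Set the curves equal: 3*u^3 - 6*u^2 - 24*u + 55 = 3*u + 1, so 3*u^3 - 6*u^2 - 27*u + 54 = 0, which factors as 3*(u - 3)*(u - 2)*(u + 3) = 0. The curves meet at u = -3, 2, 3.
On [-3, 2], y = 3*u^3 - 6*u^2 - 24*u + 55 is on top; that piece has area ∫[-3,2] (3*u^3 - 6*u^2 - 27*u + 54) du = 875/4.
On [2, 3], y = 3*u + 1 is on top; that piece has area ∫[2,3] (-(3*u^3 - 6*u^2 - 27*u + 54)) du = 11/4.
Total enclosed area = 875/4 + 11/4 = 443/2.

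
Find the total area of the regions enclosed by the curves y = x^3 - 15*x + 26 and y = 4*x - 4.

Set the curves equal: x^3 - 15*x + 26 = 4*x - 4, so x^3 - 19*x + 30 = 0, which factors as (x - 3)*(x - 2)*(x + 5) = 0. The curves meet at x = -5, 2, 3.
On [-5, 2], y = x^3 - 15*x + 26 is on top; that piece has area ∫[-5,2] (x^3 - 19*x + 30) dx = 1029/4.
On [2, 3], y = 4*x - 4 is on top; that piece has area ∫[2,3] (-(x^3 - 19*x + 30)) dx = 5/4.
Total enclosed area = 1029/4 + 5/4 = 517/2.

517/2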